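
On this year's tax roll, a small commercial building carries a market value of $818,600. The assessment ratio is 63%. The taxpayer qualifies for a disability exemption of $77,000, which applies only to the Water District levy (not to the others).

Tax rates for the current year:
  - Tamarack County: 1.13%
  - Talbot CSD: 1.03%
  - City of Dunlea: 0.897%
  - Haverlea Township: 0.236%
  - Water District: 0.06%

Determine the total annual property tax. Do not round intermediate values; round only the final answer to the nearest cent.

Assessed value = $818,600 × 0.63 = $515,718
Tamarack County: $515,718 × 0.0113 = $5,827.6134
Talbot CSD: $515,718 × 0.0103 = $5,311.8954
City of Dunlea: $515,718 × 0.00897 = $4,625.99046
Haverlea Township: $515,718 × 0.00236 = $1,217.09448
Water District: ($515,718 − $77,000) × 0.0006 = $438,718 × 0.0006 = $263.2308
Total = $17,245.82454

$17,245.82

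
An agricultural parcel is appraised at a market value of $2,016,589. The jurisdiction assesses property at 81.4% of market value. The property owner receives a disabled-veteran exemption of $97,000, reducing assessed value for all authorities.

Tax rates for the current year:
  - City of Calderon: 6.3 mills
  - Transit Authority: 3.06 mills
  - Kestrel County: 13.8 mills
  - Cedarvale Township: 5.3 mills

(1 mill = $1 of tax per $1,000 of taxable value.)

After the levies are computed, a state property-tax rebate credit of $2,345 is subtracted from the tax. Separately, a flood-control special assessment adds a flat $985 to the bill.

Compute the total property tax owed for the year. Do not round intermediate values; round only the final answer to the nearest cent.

$42,596.57

Assessed value = $2,016,589 × 0.814 = $1,641,503.446
Taxable value = $1,641,503.446 − $97,000 = $1,544,503.446
City of Calderon: $1,544,503.446 × 0.0063 = $9,730.3717098
Transit Authority: $1,544,503.446 × 0.00306 = $4,726.18054476
Kestrel County: $1,544,503.446 × 0.0138 = $21,314.1475548
Cedarvale Township: $1,544,503.446 × 0.0053 = $8,185.8682638
Levies subtotal = $43,956.56807316
After credit = $43,956.56807316 − $2,345 = $41,611.56807316
Total = $41,611.56807316 + $985 = $42,596.56807316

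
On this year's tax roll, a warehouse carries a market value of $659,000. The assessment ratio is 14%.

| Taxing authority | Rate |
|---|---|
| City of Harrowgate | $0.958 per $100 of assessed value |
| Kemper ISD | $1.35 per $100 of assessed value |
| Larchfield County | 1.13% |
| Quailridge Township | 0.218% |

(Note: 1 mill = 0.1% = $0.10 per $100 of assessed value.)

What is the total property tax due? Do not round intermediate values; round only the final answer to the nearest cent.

$3,373.03

Assessed value = $659,000 × 0.14 = $92,260
City of Harrowgate: $92,260 × 0.00958 = $883.8508
Kemper ISD: $92,260 × 0.0135 = $1,245.51
Larchfield County: $92,260 × 0.0113 = $1,042.538
Quailridge Township: $92,260 × 0.00218 = $201.1268
Total = $3,373.0256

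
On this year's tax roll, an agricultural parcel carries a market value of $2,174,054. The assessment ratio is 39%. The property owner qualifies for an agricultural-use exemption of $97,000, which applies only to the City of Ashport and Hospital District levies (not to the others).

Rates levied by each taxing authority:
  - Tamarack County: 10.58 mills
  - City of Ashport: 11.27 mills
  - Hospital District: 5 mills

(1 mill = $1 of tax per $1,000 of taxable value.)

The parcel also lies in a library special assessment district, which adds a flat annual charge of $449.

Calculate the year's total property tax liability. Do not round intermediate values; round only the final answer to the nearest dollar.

Assessed value = $2,174,054 × 0.39 = $847,881.06
Tamarack County: $847,881.06 × 0.01058 = $8,970.5816148
City of Ashport: ($847,881.06 − $97,000) × 0.01127 = $750,881.06 × 0.01127 = $8,462.4295462
Hospital District: ($847,881.06 − $97,000) × 0.005 = $750,881.06 × 0.005 = $3,754.4053
Levies subtotal = $21,187.416461
Total = $21,187.416461 + $449 = $21,636.416461

$21,636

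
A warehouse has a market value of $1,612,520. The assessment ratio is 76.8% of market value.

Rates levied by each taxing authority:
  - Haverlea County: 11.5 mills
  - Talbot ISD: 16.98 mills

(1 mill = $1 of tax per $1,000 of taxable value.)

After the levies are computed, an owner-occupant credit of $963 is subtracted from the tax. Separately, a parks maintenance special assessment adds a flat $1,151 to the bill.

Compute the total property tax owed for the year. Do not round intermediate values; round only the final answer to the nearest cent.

Assessed value = $1,612,520 × 0.768 = $1,238,415.36
Haverlea County: $1,238,415.36 × 0.0115 = $14,241.77664
Talbot ISD: $1,238,415.36 × 0.01698 = $21,028.2928128
Levies subtotal = $35,270.0694528
After credit = $35,270.0694528 − $963 = $34,307.0694528
Total = $34,307.0694528 + $1,151 = $35,458.0694528

$35,458.07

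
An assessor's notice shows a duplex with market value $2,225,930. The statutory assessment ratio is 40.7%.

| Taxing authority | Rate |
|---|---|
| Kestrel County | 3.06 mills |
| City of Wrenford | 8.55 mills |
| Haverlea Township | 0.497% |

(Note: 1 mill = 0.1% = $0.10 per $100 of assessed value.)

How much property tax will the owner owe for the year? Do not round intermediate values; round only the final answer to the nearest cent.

Assessed value = $2,225,930 × 0.407 = $905,953.51
Kestrel County: $905,953.51 × 0.00306 = $2,772.2177406
City of Wrenford: $905,953.51 × 0.00855 = $7,745.9025105
Haverlea Township: $905,953.51 × 0.00497 = $4,502.5889447
Total = $15,020.7091958

$15,020.71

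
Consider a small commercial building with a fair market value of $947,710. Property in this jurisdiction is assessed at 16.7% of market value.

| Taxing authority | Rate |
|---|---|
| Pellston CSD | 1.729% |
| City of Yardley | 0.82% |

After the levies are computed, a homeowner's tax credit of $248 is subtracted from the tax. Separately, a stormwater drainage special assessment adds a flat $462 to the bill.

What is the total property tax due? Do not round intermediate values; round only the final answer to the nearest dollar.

Assessed value = $947,710 × 0.167 = $158,267.57
Pellston CSD: $158,267.57 × 0.01729 = $2,736.4462853
City of Yardley: $158,267.57 × 0.0082 = $1,297.794074
Levies subtotal = $4,034.2403593
After credit = $4,034.2403593 − $248 = $3,786.2403593
Total = $3,786.2403593 + $462 = $4,248.2403593

$4,248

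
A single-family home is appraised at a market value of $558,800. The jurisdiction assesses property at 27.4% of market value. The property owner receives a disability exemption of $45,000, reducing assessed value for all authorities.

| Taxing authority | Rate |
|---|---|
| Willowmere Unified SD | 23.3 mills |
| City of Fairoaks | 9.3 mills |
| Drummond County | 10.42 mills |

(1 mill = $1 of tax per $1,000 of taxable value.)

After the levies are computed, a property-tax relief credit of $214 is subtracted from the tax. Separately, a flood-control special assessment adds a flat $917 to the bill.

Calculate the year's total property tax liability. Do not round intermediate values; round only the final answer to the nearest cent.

Assessed value = $558,800 × 0.274 = $153,111.2
Taxable value = $153,111.2 − $45,000 = $108,111.2
Willowmere Unified SD: $108,111.2 × 0.0233 = $2,518.99096
City of Fairoaks: $108,111.2 × 0.0093 = $1,005.43416
Drummond County: $108,111.2 × 0.01042 = $1,126.518704
Levies subtotal = $4,650.943824
After credit = $4,650.943824 − $214 = $4,436.943824
Total = $4,436.943824 + $917 = $5,353.943824

$5,353.94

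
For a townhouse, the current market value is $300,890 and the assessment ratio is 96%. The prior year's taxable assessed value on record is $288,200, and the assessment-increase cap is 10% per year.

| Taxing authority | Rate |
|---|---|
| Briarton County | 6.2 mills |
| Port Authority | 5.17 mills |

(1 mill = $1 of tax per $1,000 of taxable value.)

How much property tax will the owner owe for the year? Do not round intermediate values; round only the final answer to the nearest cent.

Uncapped assessed value = $300,890 × 0.96 = $288,854.4
Cap limit = $288,200 × 1.1 = $317,020
Taxable assessed value = min($288,854.4, $317,020) = $288,854.4 (cap does not bind)
Briarton County: $288,854.4 × 0.0062 = $1,790.89728
Port Authority: $288,854.4 × 0.00517 = $1,493.377248
Total = $3,284.274528

$3,284.27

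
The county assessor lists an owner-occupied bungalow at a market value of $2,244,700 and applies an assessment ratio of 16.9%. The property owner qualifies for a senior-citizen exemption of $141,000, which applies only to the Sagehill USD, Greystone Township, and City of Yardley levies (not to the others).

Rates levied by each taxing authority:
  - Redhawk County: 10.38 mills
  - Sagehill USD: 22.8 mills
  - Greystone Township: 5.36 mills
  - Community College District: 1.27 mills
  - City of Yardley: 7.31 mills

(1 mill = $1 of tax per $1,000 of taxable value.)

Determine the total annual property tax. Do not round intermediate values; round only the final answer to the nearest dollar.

$12,874

Assessed value = $2,244,700 × 0.169 = $379,354.3
Redhawk County: $379,354.3 × 0.01038 = $3,937.697634
Sagehill USD: ($379,354.3 − $141,000) × 0.0228 = $238,354.3 × 0.0228 = $5,434.47804
Greystone Township: ($379,354.3 − $141,000) × 0.00536 = $238,354.3 × 0.00536 = $1,277.579048
Community College District: $379,354.3 × 0.00127 = $481.779961
City of Yardley: ($379,354.3 − $141,000) × 0.00731 = $238,354.3 × 0.00731 = $1,742.369933
Total = $12,873.904616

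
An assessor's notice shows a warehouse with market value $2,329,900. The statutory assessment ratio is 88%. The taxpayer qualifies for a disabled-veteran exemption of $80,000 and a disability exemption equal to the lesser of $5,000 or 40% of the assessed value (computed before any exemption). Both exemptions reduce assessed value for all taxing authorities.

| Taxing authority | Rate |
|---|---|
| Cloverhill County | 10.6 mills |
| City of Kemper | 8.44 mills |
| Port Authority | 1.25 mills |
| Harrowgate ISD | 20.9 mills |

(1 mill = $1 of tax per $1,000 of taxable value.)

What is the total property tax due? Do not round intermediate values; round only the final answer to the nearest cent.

Assessed value = $2,329,900 × 0.88 = $2,050,312
Disability exemption = min($5,000, 40% × $2,050,312) = min($5,000, $820,124.8) = $5,000 (dollar cap binds)
Taxable value = $2,050,312 − $80,000 − $5,000 = $1,965,312
Cloverhill County: $1,965,312 × 0.0106 = $20,832.3072
City of Kemper: $1,965,312 × 0.00844 = $16,587.23328
Port Authority: $1,965,312 × 0.00125 = $2,456.64
Harrowgate ISD: $1,965,312 × 0.0209 = $41,075.0208
Total = $80,951.20128

$80,951.20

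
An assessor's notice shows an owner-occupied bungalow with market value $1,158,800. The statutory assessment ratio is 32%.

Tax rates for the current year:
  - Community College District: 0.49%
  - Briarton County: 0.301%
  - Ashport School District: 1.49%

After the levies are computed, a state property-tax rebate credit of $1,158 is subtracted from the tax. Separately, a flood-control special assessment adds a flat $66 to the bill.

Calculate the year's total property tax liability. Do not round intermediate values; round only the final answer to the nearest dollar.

Assessed value = $1,158,800 × 0.32 = $370,816
Community College District: $370,816 × 0.0049 = $1,816.9984
Briarton County: $370,816 × 0.00301 = $1,116.15616
Ashport School District: $370,816 × 0.0149 = $5,525.1584
Levies subtotal = $8,458.31296
After credit = $8,458.31296 − $1,158 = $7,300.31296
Total = $7,300.31296 + $66 = $7,366.31296

$7,366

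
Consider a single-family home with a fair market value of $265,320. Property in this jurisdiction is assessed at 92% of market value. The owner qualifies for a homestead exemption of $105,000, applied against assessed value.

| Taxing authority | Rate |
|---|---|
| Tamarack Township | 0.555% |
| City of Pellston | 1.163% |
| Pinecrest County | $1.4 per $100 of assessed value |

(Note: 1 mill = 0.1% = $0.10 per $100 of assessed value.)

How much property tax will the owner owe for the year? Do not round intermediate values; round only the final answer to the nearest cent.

$4,336.96

Assessed value = $265,320 × 0.92 = $244,094.4
Taxable value = $244,094.4 − $105,000 = $139,094.4
Tamarack Township: $139,094.4 × 0.00555 = $771.97392
City of Pellston: $139,094.4 × 0.01163 = $1,617.667872
Pinecrest County: $139,094.4 × 0.014 = $1,947.3216
Total = $4,336.963392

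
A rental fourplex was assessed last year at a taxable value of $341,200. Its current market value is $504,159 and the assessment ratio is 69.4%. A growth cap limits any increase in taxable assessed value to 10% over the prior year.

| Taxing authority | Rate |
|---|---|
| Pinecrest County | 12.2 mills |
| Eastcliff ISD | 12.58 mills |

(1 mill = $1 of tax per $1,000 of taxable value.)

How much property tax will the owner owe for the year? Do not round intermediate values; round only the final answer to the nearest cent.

$8,670.18

Uncapped assessed value = $504,159 × 0.694 = $349,886.346
Cap limit = $341,200 × 1.1 = $375,320
Taxable assessed value = min($349,886.346, $375,320) = $349,886.346 (cap does not bind)
Pinecrest County: $349,886.346 × 0.0122 = $4,268.6134212
Eastcliff ISD: $349,886.346 × 0.01258 = $4,401.57023268
Total = $8,670.18365388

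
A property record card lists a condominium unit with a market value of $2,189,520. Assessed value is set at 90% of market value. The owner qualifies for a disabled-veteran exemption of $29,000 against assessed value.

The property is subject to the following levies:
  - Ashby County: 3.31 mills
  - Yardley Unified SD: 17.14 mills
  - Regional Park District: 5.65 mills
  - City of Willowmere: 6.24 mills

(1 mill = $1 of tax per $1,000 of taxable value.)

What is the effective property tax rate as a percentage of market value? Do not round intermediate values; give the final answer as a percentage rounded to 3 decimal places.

2.868%

Assessed value = $2,189,520 × 0.9 = $1,970,568
Taxable value = $1,970,568 − $29,000 = $1,941,568
Ashby County: $1,941,568 × 0.00331 = $6,426.59008
Yardley Unified SD: $1,941,568 × 0.01714 = $33,278.47552
Regional Park District: $1,941,568 × 0.00565 = $10,969.8592
City of Willowmere: $1,941,568 × 0.00624 = $12,115.38432
Total tax = $62,790.30912
Effective rate = $62,790.30912 ÷ $2,189,520 = 2.868% of market value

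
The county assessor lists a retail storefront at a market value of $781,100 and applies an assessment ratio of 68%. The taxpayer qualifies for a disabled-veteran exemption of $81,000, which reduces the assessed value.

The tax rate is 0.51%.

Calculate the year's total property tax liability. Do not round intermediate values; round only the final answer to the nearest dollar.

Assessed value = $781,100 × 0.68 = $531,148
Taxable value = $531,148 − $81,000 = $450,148
Tax = $450,148 × 0.0051 = $2,295.7548

$2,296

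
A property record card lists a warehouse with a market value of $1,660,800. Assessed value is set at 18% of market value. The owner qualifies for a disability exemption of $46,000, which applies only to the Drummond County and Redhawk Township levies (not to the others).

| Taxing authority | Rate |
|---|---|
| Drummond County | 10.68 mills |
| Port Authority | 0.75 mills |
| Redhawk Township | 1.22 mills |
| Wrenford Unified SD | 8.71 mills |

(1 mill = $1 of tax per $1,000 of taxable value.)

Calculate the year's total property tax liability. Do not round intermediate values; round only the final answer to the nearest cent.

$5,838.04

Assessed value = $1,660,800 × 0.18 = $298,944
Drummond County: ($298,944 − $46,000) × 0.01068 = $252,944 × 0.01068 = $2,701.44192
Port Authority: $298,944 × 0.00075 = $224.208
Redhawk Township: ($298,944 − $46,000) × 0.00122 = $252,944 × 0.00122 = $308.59168
Wrenford Unified SD: $298,944 × 0.00871 = $2,603.80224
Total = $5,838.04384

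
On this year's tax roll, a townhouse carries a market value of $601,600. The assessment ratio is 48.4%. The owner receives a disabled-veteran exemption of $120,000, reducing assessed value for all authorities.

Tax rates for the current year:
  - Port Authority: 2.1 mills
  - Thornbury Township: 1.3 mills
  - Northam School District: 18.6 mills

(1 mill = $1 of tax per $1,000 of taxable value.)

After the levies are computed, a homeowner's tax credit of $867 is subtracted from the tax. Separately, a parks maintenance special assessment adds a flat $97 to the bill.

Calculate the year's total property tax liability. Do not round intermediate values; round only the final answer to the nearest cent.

Assessed value = $601,600 × 0.484 = $291,174.4
Taxable value = $291,174.4 − $120,000 = $171,174.4
Port Authority: $171,174.4 × 0.0021 = $359.46624
Thornbury Township: $171,174.4 × 0.0013 = $222.52672
Northam School District: $171,174.4 × 0.0186 = $3,183.84384
Levies subtotal = $3,765.8368
After credit = $3,765.8368 − $867 = $2,898.8368
Total = $2,898.8368 + $97 = $2,995.8368

$2,995.84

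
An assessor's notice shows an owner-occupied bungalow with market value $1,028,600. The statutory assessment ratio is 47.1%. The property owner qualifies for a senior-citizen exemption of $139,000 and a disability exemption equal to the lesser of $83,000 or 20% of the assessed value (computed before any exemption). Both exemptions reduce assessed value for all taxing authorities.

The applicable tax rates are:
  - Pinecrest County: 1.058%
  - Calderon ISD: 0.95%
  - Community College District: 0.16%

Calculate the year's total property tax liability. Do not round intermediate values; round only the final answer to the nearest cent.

Assessed value = $1,028,600 × 0.471 = $484,470.6
Disability exemption = min($83,000, 20% × $484,470.6) = min($83,000, $96,894.12) = $83,000 (dollar cap binds)
Taxable value = $484,470.6 − $139,000 − $83,000 = $262,470.6
Pinecrest County: $262,470.6 × 0.01058 = $2,776.938948
Calderon ISD: $262,470.6 × 0.0095 = $2,493.4707
Community College District: $262,470.6 × 0.0016 = $419.95296
Total = $5,690.362608

$5,690.36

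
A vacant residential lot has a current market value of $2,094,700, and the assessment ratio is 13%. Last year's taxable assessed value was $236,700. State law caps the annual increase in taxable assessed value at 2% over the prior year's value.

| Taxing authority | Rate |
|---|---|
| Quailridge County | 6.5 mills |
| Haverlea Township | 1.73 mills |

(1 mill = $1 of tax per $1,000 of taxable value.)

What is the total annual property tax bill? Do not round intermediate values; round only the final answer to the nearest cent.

$1,987.00

Uncapped assessed value = $2,094,700 × 0.13 = $272,311
Cap limit = $236,700 × 1.02 = $241,434
Taxable assessed value = min($272,311, $241,434) = $241,434 (cap binds)
Quailridge County: $241,434 × 0.0065 = $1,569.321
Haverlea Township: $241,434 × 0.00173 = $417.68082
Total = $1,987.00182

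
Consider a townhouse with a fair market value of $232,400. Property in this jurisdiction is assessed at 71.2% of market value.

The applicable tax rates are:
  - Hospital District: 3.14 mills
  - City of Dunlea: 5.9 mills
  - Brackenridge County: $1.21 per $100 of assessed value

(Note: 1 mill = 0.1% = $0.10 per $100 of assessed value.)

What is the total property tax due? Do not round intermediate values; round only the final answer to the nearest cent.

$3,498.01

Assessed value = $232,400 × 0.712 = $165,468.8
Hospital District: $165,468.8 × 0.00314 = $519.572032
City of Dunlea: $165,468.8 × 0.0059 = $976.26592
Brackenridge County: $165,468.8 × 0.0121 = $2,002.17248
Total = $3,498.010432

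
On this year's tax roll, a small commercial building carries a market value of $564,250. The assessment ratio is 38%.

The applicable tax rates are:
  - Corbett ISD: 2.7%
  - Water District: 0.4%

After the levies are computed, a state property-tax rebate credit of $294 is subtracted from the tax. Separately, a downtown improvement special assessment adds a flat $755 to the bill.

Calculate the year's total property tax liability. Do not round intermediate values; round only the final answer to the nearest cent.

Assessed value = $564,250 × 0.38 = $214,415
Corbett ISD: $214,415 × 0.027 = $5,789.205
Water District: $214,415 × 0.004 = $857.66
Levies subtotal = $6,646.865
After credit = $6,646.865 − $294 = $6,352.865
Total = $6,352.865 + $755 = $7,107.865

$7,107.87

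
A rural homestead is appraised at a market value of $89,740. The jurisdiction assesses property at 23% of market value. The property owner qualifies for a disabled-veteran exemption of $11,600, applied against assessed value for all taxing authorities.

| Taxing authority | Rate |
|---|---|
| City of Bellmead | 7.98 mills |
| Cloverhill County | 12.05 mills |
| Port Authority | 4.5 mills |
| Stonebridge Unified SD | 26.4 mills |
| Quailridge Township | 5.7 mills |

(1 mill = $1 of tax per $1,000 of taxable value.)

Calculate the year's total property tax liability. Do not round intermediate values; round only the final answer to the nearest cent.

$511.95

Assessed value = $89,740 × 0.23 = $20,640.2
Taxable value = $20,640.2 − $11,600 = $9,040.2
City of Bellmead: $9,040.2 × 0.00798 = $72.140796
Cloverhill County: $9,040.2 × 0.01205 = $108.93441
Port Authority: $9,040.2 × 0.0045 = $40.6809
Stonebridge Unified SD: $9,040.2 × 0.0264 = $238.66128
Quailridge Township: $9,040.2 × 0.0057 = $51.52914
Total = $72.140796 + $108.93441 + $40.6809 + $238.66128 + $51.52914 = $511.946526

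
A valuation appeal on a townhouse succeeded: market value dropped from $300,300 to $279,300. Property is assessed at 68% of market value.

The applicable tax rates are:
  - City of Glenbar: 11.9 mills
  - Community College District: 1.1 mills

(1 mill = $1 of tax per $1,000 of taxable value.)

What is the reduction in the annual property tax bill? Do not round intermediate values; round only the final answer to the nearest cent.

$185.64

Old assessed value = $300,300 × 0.68 = $204,204
New assessed value = $279,300 × 0.68 = $189,924
Combined rate = 0.0119 + 0.0011 = 0.013
Old tax = $204,204 × 0.013 = $2,654.652
New tax = $189,924 × 0.013 = $2,469.012
Reduction = $2,654.652 − $2,469.012 = $185.64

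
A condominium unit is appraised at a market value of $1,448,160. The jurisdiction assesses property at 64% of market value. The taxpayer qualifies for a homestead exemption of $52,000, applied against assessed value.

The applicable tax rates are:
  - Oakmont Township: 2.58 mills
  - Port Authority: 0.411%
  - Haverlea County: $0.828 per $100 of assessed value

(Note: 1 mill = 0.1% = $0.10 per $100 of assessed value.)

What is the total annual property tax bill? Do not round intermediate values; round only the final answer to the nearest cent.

Assessed value = $1,448,160 × 0.64 = $926,822.4
Taxable value = $926,822.4 − $52,000 = $874,822.4
Oakmont Township: $874,822.4 × 0.00258 = $2,257.041792
Port Authority: $874,822.4 × 0.00411 = $3,595.520064
Haverlea County: $874,822.4 × 0.00828 = $7,243.529472
Total = $13,096.091328

$13,096.09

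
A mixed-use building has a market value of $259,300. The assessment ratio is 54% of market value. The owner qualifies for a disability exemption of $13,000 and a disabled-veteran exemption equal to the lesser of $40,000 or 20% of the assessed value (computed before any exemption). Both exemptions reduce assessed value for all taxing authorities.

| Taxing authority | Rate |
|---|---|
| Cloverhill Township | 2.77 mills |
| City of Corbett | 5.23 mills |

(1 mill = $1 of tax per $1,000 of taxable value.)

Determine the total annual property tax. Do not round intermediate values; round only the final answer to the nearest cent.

Assessed value = $259,300 × 0.54 = $140,022
Disabled-veteran exemption = min($40,000, 20% × $140,022) = min($40,000, $28,004.4) = $28,004.4 (percentage binds)
Taxable value = $140,022 − $13,000 − $28,004.4 = $99,017.6
Cloverhill Township: $99,017.6 × 0.00277 = $274.278752
City of Corbett: $99,017.6 × 0.00523 = $517.862048
Total = $792.1408

$792.14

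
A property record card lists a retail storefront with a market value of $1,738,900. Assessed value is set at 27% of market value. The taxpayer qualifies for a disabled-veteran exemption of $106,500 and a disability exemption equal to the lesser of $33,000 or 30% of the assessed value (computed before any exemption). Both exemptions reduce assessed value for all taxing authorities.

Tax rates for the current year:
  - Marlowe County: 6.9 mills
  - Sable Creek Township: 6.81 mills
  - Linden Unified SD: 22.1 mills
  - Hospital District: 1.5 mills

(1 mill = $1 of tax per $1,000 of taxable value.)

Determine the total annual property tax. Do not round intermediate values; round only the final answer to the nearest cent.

Assessed value = $1,738,900 × 0.27 = $469,503
Disability exemption = min($33,000, 30% × $469,503) = min($33,000, $140,850.9) = $33,000 (dollar cap binds)
Taxable value = $469,503 − $106,500 − $33,000 = $330,003
Marlowe County: $330,003 × 0.0069 = $2,277.0207
Sable Creek Township: $330,003 × 0.00681 = $2,247.32043
Linden Unified SD: $330,003 × 0.0221 = $7,293.0663
Hospital District: $330,003 × 0.0015 = $495.0045
Total = $12,312.41193

$12,312.41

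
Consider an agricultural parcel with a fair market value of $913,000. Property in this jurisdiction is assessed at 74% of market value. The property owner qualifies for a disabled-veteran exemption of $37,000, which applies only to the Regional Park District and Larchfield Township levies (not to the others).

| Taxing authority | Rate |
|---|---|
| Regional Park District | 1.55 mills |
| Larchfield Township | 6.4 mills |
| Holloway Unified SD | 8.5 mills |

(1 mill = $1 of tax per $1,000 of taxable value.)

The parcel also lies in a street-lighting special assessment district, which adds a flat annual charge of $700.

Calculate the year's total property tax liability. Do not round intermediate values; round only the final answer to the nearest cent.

$11,519.80

Assessed value = $913,000 × 0.74 = $675,620
Regional Park District: ($675,620 − $37,000) × 0.00155 = $638,620 × 0.00155 = $989.861
Larchfield Township: ($675,620 − $37,000) × 0.0064 = $638,620 × 0.0064 = $4,087.168
Holloway Unified SD: $675,620 × 0.0085 = $5,742.77
Levies subtotal = $10,819.799
Total = $10,819.799 + $700 = $11,519.799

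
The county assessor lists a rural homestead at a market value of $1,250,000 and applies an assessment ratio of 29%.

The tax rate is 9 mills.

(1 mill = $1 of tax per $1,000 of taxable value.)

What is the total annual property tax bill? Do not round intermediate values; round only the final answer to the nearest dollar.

$3,263

Assessed value = $1,250,000 × 0.29 = $362,500
Tax = $362,500 × 0.009 = $3,262.5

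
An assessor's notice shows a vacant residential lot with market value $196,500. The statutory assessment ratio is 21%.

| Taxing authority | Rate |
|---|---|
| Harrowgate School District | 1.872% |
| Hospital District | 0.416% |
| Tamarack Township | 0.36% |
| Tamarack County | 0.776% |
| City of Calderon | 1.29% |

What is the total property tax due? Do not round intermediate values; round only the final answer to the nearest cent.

$1,945.23

Assessed value = $196,500 × 0.21 = $41,265
Harrowgate School District: $41,265 × 0.01872 = $772.4808
Hospital District: $41,265 × 0.00416 = $171.6624
Tamarack Township: $41,265 × 0.0036 = $148.554
Tamarack County: $41,265 × 0.00776 = $320.2164
City of Calderon: $41,265 × 0.0129 = $532.3185
Total = $772.4808 + $171.6624 + $148.554 + $320.2164 + $532.3185 = $1,945.2321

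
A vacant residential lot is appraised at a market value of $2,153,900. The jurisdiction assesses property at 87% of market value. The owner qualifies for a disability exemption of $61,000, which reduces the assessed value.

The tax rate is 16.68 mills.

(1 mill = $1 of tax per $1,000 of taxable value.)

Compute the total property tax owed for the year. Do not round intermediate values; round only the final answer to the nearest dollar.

Assessed value = $2,153,900 × 0.87 = $1,873,893
Taxable value = $1,873,893 − $61,000 = $1,812,893
Tax = $1,812,893 × 0.01668 = $30,239.05524

$30,239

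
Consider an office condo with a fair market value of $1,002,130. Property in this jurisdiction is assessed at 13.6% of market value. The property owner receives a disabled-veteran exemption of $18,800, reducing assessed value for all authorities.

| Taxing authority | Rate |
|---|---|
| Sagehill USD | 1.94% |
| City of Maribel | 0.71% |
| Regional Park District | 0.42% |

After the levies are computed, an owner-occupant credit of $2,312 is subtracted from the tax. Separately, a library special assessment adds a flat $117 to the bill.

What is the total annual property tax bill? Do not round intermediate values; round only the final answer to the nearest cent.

$1,411.93

Assessed value = $1,002,130 × 0.136 = $136,289.68
Taxable value = $136,289.68 − $18,800 = $117,489.68
Sagehill USD: $117,489.68 × 0.0194 = $2,279.299792
City of Maribel: $117,489.68 × 0.0071 = $834.176728
Regional Park District: $117,489.68 × 0.0042 = $493.456656
Levies subtotal = $3,606.933176
After credit = $3,606.933176 − $2,312 = $1,294.933176
Total = $1,294.933176 + $117 = $1,411.933176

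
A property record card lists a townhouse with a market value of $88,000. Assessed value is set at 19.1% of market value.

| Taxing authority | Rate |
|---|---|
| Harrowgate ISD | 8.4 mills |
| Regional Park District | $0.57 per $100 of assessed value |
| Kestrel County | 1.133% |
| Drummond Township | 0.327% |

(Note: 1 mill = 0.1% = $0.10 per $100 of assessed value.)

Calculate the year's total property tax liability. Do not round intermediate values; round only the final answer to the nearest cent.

$482.39

Assessed value = $88,000 × 0.191 = $16,808
Harrowgate ISD: $16,808 × 0.0084 = $141.1872
Regional Park District: $16,808 × 0.0057 = $95.8056
Kestrel County: $16,808 × 0.01133 = $190.43464
Drummond Township: $16,808 × 0.00327 = $54.96216
Total = $482.3896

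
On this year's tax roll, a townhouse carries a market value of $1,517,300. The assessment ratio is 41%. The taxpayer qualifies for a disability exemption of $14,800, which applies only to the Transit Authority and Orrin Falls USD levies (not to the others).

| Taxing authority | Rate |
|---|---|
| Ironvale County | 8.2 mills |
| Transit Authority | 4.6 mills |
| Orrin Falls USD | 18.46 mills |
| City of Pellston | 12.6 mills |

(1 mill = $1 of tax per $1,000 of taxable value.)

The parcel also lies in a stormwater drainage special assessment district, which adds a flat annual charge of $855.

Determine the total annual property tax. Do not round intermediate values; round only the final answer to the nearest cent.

Assessed value = $1,517,300 × 0.41 = $622,093
Ironvale County: $622,093 × 0.0082 = $5,101.1626
Transit Authority: ($622,093 − $14,800) × 0.0046 = $607,293 × 0.0046 = $2,793.5478
Orrin Falls USD: ($622,093 − $14,800) × 0.01846 = $607,293 × 0.01846 = $11,210.62878
City of Pellston: $622,093 × 0.0126 = $7,838.3718
Levies subtotal = $26,943.71098
Total = $26,943.71098 + $855 = $27,798.71098

$27,798.71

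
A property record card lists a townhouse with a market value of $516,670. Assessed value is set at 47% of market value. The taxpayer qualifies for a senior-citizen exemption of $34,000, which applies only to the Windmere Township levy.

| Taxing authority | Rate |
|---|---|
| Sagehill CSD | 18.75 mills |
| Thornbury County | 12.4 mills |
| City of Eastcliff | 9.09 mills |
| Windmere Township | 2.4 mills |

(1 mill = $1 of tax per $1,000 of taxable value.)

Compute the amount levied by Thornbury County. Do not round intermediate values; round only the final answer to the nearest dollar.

$3,011

Assessed value = $516,670 × 0.47 = $242,834.9
Thornbury County taxable value = $242,834.9 (exemption does not apply)
Thornbury County levy = $242,834.9 × 0.0124 = $3,011.15276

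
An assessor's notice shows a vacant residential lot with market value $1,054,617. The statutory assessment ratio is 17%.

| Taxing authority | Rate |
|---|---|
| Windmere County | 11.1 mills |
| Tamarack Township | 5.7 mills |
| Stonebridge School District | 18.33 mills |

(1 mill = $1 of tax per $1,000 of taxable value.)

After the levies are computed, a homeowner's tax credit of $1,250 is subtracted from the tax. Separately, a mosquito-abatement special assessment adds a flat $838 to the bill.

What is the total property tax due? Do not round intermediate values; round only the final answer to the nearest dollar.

Assessed value = $1,054,617 × 0.17 = $179,284.89
Windmere County: $179,284.89 × 0.0111 = $1,990.062279
Tamarack Township: $179,284.89 × 0.0057 = $1,021.923873
Stonebridge School District: $179,284.89 × 0.01833 = $3,286.2920337
Levies subtotal = $6,298.2781857
After credit = $6,298.2781857 − $1,250 = $5,048.2781857
Total = $5,048.2781857 + $838 = $5,886.2781857

$5,886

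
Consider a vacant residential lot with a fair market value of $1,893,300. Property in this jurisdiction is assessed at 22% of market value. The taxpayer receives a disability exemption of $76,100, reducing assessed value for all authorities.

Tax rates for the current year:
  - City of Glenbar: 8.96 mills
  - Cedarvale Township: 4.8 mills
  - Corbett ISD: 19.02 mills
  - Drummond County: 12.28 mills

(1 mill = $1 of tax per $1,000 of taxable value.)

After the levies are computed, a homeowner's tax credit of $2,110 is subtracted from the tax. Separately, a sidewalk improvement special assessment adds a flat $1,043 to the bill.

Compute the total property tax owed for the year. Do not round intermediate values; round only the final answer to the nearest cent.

$14,272.60

Assessed value = $1,893,300 × 0.22 = $416,526
Taxable value = $416,526 − $76,100 = $340,426
City of Glenbar: $340,426 × 0.00896 = $3,050.21696
Cedarvale Township: $340,426 × 0.0048 = $1,634.0448
Corbett ISD: $340,426 × 0.01902 = $6,474.90252
Drummond County: $340,426 × 0.01228 = $4,180.43128
Levies subtotal = $15,339.59556
After credit = $15,339.59556 − $2,110 = $13,229.59556
Total = $13,229.59556 + $1,043 = $14,272.59556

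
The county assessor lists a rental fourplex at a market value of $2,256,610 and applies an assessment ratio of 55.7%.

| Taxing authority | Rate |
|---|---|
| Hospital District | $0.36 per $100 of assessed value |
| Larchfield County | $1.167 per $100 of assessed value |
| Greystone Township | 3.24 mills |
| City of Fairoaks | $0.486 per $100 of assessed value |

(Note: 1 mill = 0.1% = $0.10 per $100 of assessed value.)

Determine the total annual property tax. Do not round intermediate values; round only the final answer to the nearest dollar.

$29,374

Assessed value = $2,256,610 × 0.557 = $1,256,931.77
Hospital District: $1,256,931.77 × 0.0036 = $4,524.954372
Larchfield County: $1,256,931.77 × 0.01167 = $14,668.3937559
Greystone Township: $1,256,931.77 × 0.00324 = $4,072.4589348
City of Fairoaks: $1,256,931.77 × 0.00486 = $6,108.6884022
Total = $29,374.4954649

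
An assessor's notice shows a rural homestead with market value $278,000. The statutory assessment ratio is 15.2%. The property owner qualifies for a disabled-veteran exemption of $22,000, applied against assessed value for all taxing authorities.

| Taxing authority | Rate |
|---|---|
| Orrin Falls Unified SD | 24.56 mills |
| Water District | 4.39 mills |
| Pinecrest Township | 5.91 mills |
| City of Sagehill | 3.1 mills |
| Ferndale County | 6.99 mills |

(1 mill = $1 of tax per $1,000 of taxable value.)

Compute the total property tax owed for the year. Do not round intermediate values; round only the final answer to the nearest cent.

$910.51

Assessed value = $278,000 × 0.152 = $42,256
Taxable value = $42,256 − $22,000 = $20,256
Orrin Falls Unified SD: $20,256 × 0.02456 = $497.48736
Water District: $20,256 × 0.00439 = $88.92384
Pinecrest Township: $20,256 × 0.00591 = $119.71296
City of Sagehill: $20,256 × 0.0031 = $62.7936
Ferndale County: $20,256 × 0.00699 = $141.58944
Total = $497.48736 + $88.92384 + $119.71296 + $62.7936 + $141.58944 = $910.5072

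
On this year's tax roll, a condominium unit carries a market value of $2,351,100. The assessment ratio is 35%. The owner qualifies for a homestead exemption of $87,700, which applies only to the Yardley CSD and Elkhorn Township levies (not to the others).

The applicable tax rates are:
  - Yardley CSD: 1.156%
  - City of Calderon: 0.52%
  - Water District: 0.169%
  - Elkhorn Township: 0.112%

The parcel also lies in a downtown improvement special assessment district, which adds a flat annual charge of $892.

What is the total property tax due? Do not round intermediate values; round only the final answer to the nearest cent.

$15,883.82

Assessed value = $2,351,100 × 0.35 = $822,885
Yardley CSD: ($822,885 − $87,700) × 0.01156 = $735,185 × 0.01156 = $8,498.7386
City of Calderon: $822,885 × 0.0052 = $4,279.002
Water District: $822,885 × 0.00169 = $1,390.67565
Elkhorn Township: ($822,885 − $87,700) × 0.00112 = $735,185 × 0.00112 = $823.4072
Levies subtotal = $14,991.82345
Total = $14,991.82345 + $892 = $15,883.82345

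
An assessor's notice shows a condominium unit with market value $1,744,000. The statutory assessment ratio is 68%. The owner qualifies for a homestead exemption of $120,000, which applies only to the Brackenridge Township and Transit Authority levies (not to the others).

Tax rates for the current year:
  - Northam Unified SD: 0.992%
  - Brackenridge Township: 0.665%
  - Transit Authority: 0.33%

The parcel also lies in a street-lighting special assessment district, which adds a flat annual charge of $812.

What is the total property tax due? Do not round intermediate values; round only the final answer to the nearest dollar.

Assessed value = $1,744,000 × 0.68 = $1,185,920
Northam Unified SD: $1,185,920 × 0.00992 = $11,764.3264
Brackenridge Township: ($1,185,920 − $120,000) × 0.00665 = $1,065,920 × 0.00665 = $7,088.368
Transit Authority: ($1,185,920 − $120,000) × 0.0033 = $1,065,920 × 0.0033 = $3,517.536
Levies subtotal = $22,370.2304
Total = $22,370.2304 + $812 = $23,182.2304

$23,182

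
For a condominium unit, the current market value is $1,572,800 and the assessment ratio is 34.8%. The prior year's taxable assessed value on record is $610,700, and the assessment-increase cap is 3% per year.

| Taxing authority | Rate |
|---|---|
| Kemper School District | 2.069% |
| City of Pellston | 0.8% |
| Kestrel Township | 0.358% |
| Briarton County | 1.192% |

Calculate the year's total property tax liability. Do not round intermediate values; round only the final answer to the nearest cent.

$24,186.71

Uncapped assessed value = $1,572,800 × 0.348 = $547,334.4
Cap limit = $610,700 × 1.03 = $629,021
Taxable assessed value = min($547,334.4, $629,021) = $547,334.4 (cap does not bind)
Kemper School District: $547,334.4 × 0.02069 = $11,324.348736
City of Pellston: $547,334.4 × 0.008 = $4,378.6752
Kestrel Township: $547,334.4 × 0.00358 = $1,959.457152
Briarton County: $547,334.4 × 0.01192 = $6,524.226048
Total = $24,186.707136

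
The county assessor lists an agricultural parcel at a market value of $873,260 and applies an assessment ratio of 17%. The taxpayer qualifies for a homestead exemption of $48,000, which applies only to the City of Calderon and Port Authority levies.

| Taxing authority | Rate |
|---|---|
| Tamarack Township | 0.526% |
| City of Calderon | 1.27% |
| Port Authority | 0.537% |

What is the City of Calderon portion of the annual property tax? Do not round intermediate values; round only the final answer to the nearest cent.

Assessed value = $873,260 × 0.17 = $148,454.2
City of Calderon taxable value = $148,454.2 − $48,000 = $100,454.2
City of Calderon levy = $100,454.2 × 0.0127 = $1,275.76834

$1,275.77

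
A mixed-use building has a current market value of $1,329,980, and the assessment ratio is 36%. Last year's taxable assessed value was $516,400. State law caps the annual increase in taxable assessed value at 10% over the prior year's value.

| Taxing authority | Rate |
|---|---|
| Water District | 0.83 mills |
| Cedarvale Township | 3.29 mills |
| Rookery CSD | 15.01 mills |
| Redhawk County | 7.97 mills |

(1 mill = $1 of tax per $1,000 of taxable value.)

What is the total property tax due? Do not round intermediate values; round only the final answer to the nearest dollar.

Uncapped assessed value = $1,329,980 × 0.36 = $478,792.8
Cap limit = $516,400 × 1.1 = $568,040
Taxable assessed value = min($478,792.8, $568,040) = $478,792.8 (cap does not bind)
Water District: $478,792.8 × 0.00083 = $397.398024
Cedarvale Township: $478,792.8 × 0.00329 = $1,575.228312
Rookery CSD: $478,792.8 × 0.01501 = $7,186.679928
Redhawk County: $478,792.8 × 0.00797 = $3,815.978616
Total = $12,975.28488

$12,975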